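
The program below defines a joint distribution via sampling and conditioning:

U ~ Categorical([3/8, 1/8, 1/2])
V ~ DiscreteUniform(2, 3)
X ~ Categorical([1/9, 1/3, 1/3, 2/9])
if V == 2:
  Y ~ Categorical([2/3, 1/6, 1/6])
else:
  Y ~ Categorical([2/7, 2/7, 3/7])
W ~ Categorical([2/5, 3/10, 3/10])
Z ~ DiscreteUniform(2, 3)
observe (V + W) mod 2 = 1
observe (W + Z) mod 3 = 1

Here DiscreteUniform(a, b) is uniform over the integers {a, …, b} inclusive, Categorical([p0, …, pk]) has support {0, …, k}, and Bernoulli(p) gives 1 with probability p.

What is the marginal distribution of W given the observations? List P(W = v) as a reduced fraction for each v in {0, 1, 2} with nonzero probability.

P(W=1) = 1/2, P(W=2) = 1/2

Enumerate traces; 72 have nonzero weight after conditioning:
  (U=0, V=2, X=0, Y=0, W=1, Z=3) weight 1/480
  (U=0, V=2, X=0, Y=1, W=1, Z=3) weight 1/1920
  (U=0, V=2, X=0, Y=2, W=1, Z=3) weight 1/1920
  (U=0, V=2, X=1, Y=0, W=1, Z=3) weight 1/160
  (U=0, V=2, X=1, Y=1, W=1, Z=3) weight 1/640
  (U=0, V=2, X=1, Y=2, W=1, Z=3) weight 1/640
  (U=0, V=2, X=2, Y=0, W=1, Z=3) weight 1/160
  (U=0, V=2, X=2, Y=1, W=1, Z=3) weight 1/640
  (U=0, V=3, X=0, Y=0, W=2, Z=2) weight 1/1120
  … 63 more
Group by W:
  weight(W=1) = 3/40
  weight(W=2) = 3/40
Total weight = 3/40 + 3/40 = 3/20
P(W=1 | obs) = 3/40 / 3/20 = 1/2
P(W=2 | obs) = 3/40 / 3/20 = 1/2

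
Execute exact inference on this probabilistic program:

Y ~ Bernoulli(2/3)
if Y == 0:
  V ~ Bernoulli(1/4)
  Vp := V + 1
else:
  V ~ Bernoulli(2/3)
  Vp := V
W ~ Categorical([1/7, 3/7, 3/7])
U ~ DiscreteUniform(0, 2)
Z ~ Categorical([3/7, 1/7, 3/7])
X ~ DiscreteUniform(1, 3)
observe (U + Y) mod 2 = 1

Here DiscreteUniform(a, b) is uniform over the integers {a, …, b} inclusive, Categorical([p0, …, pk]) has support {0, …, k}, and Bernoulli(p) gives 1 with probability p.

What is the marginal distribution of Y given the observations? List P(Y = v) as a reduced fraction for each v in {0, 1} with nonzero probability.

P(Y=0) = 1/5, P(Y=1) = 4/5

Enumerate traces; 162 have nonzero weight after conditioning:
  (Y=0, V=0, W=0, U=1, Z=0, X=1) weight 1/588
  (Y=0, V=0, W=0, U=1, Z=0, X=2) weight 1/588
  (Y=0, V=0, W=0, U=1, Z=0, X=3) weight 1/588
  (Y=0, V=0, W=0, U=1, Z=1, X=1) weight 1/1764
  (Y=0, V=0, W=0, U=1, Z=1, X=2) weight 1/1764
  (Y=0, V=0, W=0, U=1, Z=1, X=3) weight 1/1764
  (Y=0, V=0, W=0, U=1, Z=2, X=1) weight 1/588
  (Y=0, V=0, W=0, U=1, Z=2, X=2) weight 1/588
  (Y=1, V=0, W=0, U=0, Z=0, X=1) weight 2/1323
  … 153 more
Group by Y:
  weight(Y=0) = 1/9
  weight(Y=1) = 4/9
Total weight = 1/9 + 4/9 = 5/9
P(Y=0 | obs) = 1/9 / 5/9 = 1/5
P(Y=1 | obs) = 4/9 / 5/9 = 4/5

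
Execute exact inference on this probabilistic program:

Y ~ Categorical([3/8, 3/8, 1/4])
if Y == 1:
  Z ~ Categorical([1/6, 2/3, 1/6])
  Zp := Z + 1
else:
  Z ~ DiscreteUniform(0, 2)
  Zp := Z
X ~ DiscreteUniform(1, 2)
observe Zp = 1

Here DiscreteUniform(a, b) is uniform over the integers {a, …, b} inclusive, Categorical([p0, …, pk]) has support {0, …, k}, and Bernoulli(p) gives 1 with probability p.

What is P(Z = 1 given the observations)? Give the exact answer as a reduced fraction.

P(Z = 1 | obs) = 10/13

Enumerate traces; 6 have nonzero weight after conditioning:
  (Y=0, Z=1, X=1) weight 1/16
  (Y=0, Z=1, X=2) weight 1/16
  (Y=1, Z=0, X=1) weight 1/32
  (Y=1, Z=0, X=2) weight 1/32
  (Y=2, Z=1, X=1) weight 1/24
  (Y=2, Z=1, X=2) weight 1/24
Group by Z:
  weight(Z=0) = 1/16
  weight(Z=1) = 5/24
Total weight = 1/16 + 5/24 = 13/48
P(Z=0 | obs) = 1/16 / 13/48 = 3/13
P(Z=1 | obs) = 5/24 / 13/48 = 10/13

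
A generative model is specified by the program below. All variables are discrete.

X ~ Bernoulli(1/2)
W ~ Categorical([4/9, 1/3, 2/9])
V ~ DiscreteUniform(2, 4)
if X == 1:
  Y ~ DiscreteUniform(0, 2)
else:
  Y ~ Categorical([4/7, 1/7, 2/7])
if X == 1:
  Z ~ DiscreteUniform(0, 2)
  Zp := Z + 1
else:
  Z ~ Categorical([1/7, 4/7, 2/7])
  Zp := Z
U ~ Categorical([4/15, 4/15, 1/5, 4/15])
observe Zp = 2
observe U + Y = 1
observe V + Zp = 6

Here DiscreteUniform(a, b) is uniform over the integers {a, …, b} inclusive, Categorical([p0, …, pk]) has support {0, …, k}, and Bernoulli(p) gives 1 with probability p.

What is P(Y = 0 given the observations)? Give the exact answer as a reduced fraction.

P(Y = 0 | obs) = 121/188

Enumerate traces; 12 have nonzero weight after conditioning:
  (X=0, W=0, V=4, Y=0, Z=2, U=1) weight 64/19845
  (X=0, W=0, V=4, Y=1, Z=2, U=0) weight 16/19845
  (X=0, W=1, V=4, Y=0, Z=2, U=1) weight 16/6615
  (X=0, W=1, V=4, Y=1, Z=2, U=0) weight 4/6615
  (X=0, W=2, V=4, Y=0, Z=2, U=1) weight 32/19845
  (X=0, W=2, V=4, Y=1, Z=2, U=0) weight 8/19845
  (X=1, W=0, V=4, Y=0, Z=1, U=1) weight 8/3645
  (X=1, W=0, V=4, Y=1, Z=1, U=0) weight 8/3645
  … 4 more
Group by Y:
  weight(Y=0) = 242/19845
  weight(Y=1) = 134/19845
Total weight = 242/19845 + 134/19845 = 376/19845
P(Y=0 | obs) = 242/19845 / 376/19845 = 121/188
P(Y=1 | obs) = 134/19845 / 376/19845 = 67/188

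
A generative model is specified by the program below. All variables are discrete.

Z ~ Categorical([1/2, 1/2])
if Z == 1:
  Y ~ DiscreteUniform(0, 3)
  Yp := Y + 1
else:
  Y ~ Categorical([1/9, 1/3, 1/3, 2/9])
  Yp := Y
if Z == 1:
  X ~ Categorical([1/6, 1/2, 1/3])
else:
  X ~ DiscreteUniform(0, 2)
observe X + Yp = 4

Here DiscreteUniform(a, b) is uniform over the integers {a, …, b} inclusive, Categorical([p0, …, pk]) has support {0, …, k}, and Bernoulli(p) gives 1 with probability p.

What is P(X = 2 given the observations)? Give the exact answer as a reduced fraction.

P(X = 2 | obs) = 21/47

Enumerate traces; 5 have nonzero weight after conditioning:
  (Z=0, Y=2, X=2) weight 1/18
  (Z=0, Y=3, X=1) weight 1/27
  (Z=1, Y=1, X=2) weight 1/24
  (Z=1, Y=2, X=1) weight 1/16
  (Z=1, Y=3, X=0) weight 1/48
Group by X:
  weight(X=0) = 1/48
  weight(X=1) = 43/432
  weight(X=2) = 7/72
Total weight = 1/48 + 43/432 + 7/72 = 47/216
P(X=0 | obs) = 1/48 / 47/216 = 9/94
P(X=1 | obs) = 43/432 / 47/216 = 43/94
P(X=2 | obs) = 7/72 / 47/216 = 21/47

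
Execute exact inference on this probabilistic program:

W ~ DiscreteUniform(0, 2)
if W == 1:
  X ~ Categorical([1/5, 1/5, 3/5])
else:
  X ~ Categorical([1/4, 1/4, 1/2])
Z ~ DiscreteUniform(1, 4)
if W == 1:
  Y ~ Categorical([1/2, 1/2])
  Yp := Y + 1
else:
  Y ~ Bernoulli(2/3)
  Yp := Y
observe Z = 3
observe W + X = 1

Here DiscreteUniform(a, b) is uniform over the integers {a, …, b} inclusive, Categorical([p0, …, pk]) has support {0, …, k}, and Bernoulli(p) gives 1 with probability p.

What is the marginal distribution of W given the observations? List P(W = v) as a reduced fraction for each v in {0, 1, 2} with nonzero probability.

Enumerate traces; 4 have nonzero weight after conditioning:
  (W=0, X=1, Z=3, Y=0) weight 1/144
  (W=0, X=1, Z=3, Y=1) weight 1/72
  (W=1, X=0, Z=3, Y=0) weight 1/120
  (W=1, X=0, Z=3, Y=1) weight 1/120
Group by W:
  weight(W=0) = 1/48
  weight(W=1) = 1/60
Total weight = 1/48 + 1/60 = 3/80
P(W=0 | obs) = 1/48 / 3/80 = 5/9
P(W=1 | obs) = 1/60 / 3/80 = 4/9

P(W=0) = 5/9, P(W=1) = 4/9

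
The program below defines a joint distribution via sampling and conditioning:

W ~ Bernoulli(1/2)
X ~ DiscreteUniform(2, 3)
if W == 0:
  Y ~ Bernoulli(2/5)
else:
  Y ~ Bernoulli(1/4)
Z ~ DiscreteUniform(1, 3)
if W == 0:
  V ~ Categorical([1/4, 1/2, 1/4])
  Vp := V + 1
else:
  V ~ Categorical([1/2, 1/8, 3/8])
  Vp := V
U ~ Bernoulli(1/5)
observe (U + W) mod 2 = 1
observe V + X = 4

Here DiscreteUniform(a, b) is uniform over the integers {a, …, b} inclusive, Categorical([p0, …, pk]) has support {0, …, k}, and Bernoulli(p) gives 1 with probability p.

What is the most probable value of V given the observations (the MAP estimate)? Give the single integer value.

Enumerate traces; 24 have nonzero weight after conditioning:
  (W=0, X=2, Y=0, Z=1, V=2, U=1) weight 1/400
  (W=0, X=2, Y=0, Z=2, V=2, U=1) weight 1/400
  (W=0, X=2, Y=0, Z=3, V=2, U=1) weight 1/400
  (W=0, X=2, Y=1, Z=1, V=2, U=1) weight 1/600
  (W=0, X=2, Y=1, Z=2, V=2, U=1) weight 1/600
  (W=0, X=2, Y=1, Z=3, V=2, U=1) weight 1/600
  (W=0, X=3, Y=0, Z=1, V=1, U=1) weight 1/200
  (W=0, X=3, Y=0, Z=2, V=1, U=1) weight 1/200
  … 16 more
Group by V:
  weight(V=1) = 1/20
  weight(V=2) = 7/80
Total weight = 1/20 + 7/80 = 11/80
P(V=1 | obs) = 1/20 / 11/80 = 4/11
P(V=2 | obs) = 7/80 / 11/80 = 7/11
argmax = 2

argmax_v P(V = v | obs) = 2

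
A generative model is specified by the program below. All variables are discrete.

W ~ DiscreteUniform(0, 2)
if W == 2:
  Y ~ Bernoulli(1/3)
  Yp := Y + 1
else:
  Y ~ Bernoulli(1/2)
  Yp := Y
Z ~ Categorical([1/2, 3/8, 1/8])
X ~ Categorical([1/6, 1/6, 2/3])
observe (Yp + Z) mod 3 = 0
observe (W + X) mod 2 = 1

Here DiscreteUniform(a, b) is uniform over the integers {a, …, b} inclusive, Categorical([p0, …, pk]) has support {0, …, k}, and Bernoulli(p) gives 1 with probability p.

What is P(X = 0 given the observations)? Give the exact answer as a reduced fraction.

P(X = 0 | obs) = 3/20

Enumerate traces; 8 have nonzero weight after conditioning:
  (W=0, Y=0, Z=0, X=1) weight 1/72
  (W=0, Y=1, Z=2, X=1) weight 1/288
  (W=1, Y=0, Z=0, X=0) weight 1/72
  (W=1, Y=0, Z=0, X=2) weight 1/18
  (W=1, Y=1, Z=2, X=0) weight 1/288
  (W=1, Y=1, Z=2, X=2) weight 1/72
  (W=2, Y=0, Z=2, X=1) weight 1/216
  (W=2, Y=1, Z=1, X=1) weight 1/144
Group by X:
  weight(X=0) = 5/288
  weight(X=1) = 25/864
  weight(X=2) = 5/72
Total weight = 5/288 + 25/864 + 5/72 = 25/216
P(X=0 | obs) = 5/288 / 25/216 = 3/20
P(X=1 | obs) = 25/864 / 25/216 = 1/4
P(X=2 | obs) = 5/72 / 25/216 = 3/5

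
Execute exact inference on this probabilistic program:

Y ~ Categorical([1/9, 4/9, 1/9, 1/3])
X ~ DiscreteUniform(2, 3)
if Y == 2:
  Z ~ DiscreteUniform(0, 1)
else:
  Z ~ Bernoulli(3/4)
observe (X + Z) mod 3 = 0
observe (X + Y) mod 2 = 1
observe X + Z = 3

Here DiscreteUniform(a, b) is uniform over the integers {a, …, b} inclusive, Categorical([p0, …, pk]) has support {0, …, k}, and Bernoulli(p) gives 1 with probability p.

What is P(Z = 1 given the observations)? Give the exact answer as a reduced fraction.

Enumerate traces; 4 have nonzero weight after conditioning:
  (Y=0, X=3, Z=0) weight 1/72
  (Y=1, X=2, Z=1) weight 1/6
  (Y=2, X=3, Z=0) weight 1/36
  (Y=3, X=2, Z=1) weight 1/8
Group by Z:
  weight(Z=0) = 1/24
  weight(Z=1) = 7/24
Total weight = 1/24 + 7/24 = 1/3
P(Z=0 | obs) = 1/24 / 1/3 = 1/8
P(Z=1 | obs) = 7/24 / 1/3 = 7/8

P(Z = 1 | obs) = 7/8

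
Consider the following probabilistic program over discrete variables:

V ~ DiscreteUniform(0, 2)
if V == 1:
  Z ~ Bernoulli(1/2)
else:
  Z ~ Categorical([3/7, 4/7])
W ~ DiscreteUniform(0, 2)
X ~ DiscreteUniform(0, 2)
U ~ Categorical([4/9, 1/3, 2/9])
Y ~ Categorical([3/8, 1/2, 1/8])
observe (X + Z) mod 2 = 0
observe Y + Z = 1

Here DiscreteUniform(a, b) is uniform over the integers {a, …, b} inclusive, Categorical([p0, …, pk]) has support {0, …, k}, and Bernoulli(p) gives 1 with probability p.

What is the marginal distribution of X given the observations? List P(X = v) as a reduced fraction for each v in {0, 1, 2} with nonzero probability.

Enumerate traces; 81 have nonzero weight after conditioning:
  (V=0, Z=0, W=0, X=0, U=0, Y=1) weight 2/567
  (V=0, Z=0, W=0, X=0, U=1, Y=1) weight 1/378
  (V=0, Z=0, W=0, X=0, U=2, Y=1) weight 1/567
  (V=0, Z=0, W=0, X=2, U=0, Y=1) weight 2/567
  (V=0, Z=0, W=0, X=2, U=1, Y=1) weight 1/378
  (V=0, Z=0, W=0, X=2, U=2, Y=1) weight 1/567
  (V=0, Z=0, W=1, X=0, U=0, Y=1) weight 2/567
  (V=0, Z=0, W=1, X=0, U=1, Y=1) weight 1/378
  (V=0, Z=1, W=0, X=1, U=0, Y=0) weight 2/567
  … 72 more
Group by X:
  weight(X=0) = 19/252
  weight(X=1) = 23/336
  weight(X=2) = 19/252
Total weight = 19/252 + 23/336 + 19/252 = 221/1008
P(X=0 | obs) = 19/252 / 221/1008 = 76/221
P(X=1 | obs) = 23/336 / 221/1008 = 69/221
P(X=2 | obs) = 19/252 / 221/1008 = 76/221

P(X=0) = 76/221, P(X=1) = 69/221, P(X=2) = 76/221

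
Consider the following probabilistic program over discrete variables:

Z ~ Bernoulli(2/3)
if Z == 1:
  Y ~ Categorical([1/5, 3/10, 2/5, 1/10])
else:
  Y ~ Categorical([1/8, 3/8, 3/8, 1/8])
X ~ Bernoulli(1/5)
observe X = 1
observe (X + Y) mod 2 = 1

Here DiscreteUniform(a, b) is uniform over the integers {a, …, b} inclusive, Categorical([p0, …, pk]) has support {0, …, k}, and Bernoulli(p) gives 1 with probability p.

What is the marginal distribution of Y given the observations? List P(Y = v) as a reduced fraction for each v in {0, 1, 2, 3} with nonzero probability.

P(Y=0) = 21/68, P(Y=2) = 47/68

Enumerate traces; 4 have nonzero weight after conditioning:
  (Z=0, Y=0, X=1) weight 1/120
  (Z=0, Y=2, X=1) weight 1/40
  (Z=1, Y=0, X=1) weight 2/75
  (Z=1, Y=2, X=1) weight 4/75
Group by Y:
  weight(Y=0) = 7/200
  weight(Y=2) = 47/600
Total weight = 7/200 + 47/600 = 17/150
P(Y=0 | obs) = 7/200 / 17/150 = 21/68
P(Y=2 | obs) = 47/600 / 17/150 = 47/68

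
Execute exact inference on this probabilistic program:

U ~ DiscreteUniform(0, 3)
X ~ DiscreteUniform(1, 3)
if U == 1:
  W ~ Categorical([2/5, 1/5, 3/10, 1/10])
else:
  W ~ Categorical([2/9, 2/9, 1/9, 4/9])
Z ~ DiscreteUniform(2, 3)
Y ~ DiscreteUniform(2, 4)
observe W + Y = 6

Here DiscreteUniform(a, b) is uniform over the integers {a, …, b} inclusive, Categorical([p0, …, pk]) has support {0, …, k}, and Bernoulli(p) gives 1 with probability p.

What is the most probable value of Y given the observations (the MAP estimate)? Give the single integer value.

argmax_v P(Y = v | obs) = 3

Enumerate traces; 48 have nonzero weight after conditioning:
  (U=0, X=1, W=2, Z=2, Y=4) weight 1/648
  (U=0, X=1, W=2, Z=3, Y=4) weight 1/648
  (U=0, X=1, W=3, Z=2, Y=3) weight 1/162
  (U=0, X=1, W=3, Z=3, Y=3) weight 1/162
  (U=0, X=2, W=2, Z=2, Y=4) weight 1/648
  (U=0, X=2, W=2, Z=3, Y=4) weight 1/648
  (U=0, X=2, W=3, Z=2, Y=3) weight 1/162
  (U=0, X=2, W=3, Z=3, Y=3) weight 1/162
  … 40 more
Group by Y:
  weight(Y=3) = 43/360
  weight(Y=4) = 19/360
Total weight = 43/360 + 19/360 = 31/180
P(Y=3 | obs) = 43/360 / 31/180 = 43/62
P(Y=4 | obs) = 19/360 / 31/180 = 19/62
argmax = 3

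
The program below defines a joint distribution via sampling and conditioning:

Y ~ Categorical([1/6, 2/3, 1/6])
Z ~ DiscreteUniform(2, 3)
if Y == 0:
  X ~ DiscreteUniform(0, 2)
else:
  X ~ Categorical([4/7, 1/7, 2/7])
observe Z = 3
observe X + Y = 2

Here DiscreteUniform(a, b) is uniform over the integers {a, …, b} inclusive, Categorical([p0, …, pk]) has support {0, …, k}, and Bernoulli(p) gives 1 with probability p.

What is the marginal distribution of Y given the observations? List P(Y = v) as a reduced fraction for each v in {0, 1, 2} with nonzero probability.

Enumerate traces; 3 have nonzero weight after conditioning:
  (Y=0, Z=3, X=2) weight 1/36
  (Y=1, Z=3, X=1) weight 1/21
  (Y=2, Z=3, X=0) weight 1/21
Group by Y:
  weight(Y=0) = 1/36
  weight(Y=1) = 1/21
  weight(Y=2) = 1/21
Total weight = 1/36 + 1/21 + 1/21 = 31/252
P(Y=0 | obs) = 1/36 / 31/252 = 7/31
P(Y=1 | obs) = 1/21 / 31/252 = 12/31
P(Y=2 | obs) = 1/21 / 31/252 = 12/31

P(Y=0) = 7/31, P(Y=1) = 12/31, P(Y=2) = 12/31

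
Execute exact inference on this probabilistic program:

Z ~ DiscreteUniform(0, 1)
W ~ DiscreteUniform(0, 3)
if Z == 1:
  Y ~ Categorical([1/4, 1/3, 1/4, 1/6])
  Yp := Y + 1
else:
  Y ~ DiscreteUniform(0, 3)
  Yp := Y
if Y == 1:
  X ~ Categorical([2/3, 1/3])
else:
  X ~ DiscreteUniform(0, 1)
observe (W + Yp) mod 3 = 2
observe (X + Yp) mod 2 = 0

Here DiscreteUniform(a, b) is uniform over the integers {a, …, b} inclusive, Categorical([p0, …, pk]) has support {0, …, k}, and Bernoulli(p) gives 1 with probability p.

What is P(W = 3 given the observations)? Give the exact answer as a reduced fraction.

P(W = 3 | obs) = 25/98

Enumerate traces; 10 have nonzero weight after conditioning:
  (Z=0, W=0, Y=2, X=0) weight 1/64
  (Z=0, W=1, Y=1, X=1) weight 1/96
  (Z=0, W=2, Y=0, X=0) weight 1/64
  (Z=0, W=2, Y=3, X=1) weight 1/64
  (Z=0, W=3, Y=2, X=0) weight 1/64
  (Z=1, W=0, Y=1, X=0) weight 1/36
  (Z=1, W=1, Y=0, X=1) weight 1/64
  (Z=1, W=1, Y=3, X=0) weight 1/96
  … 2 more
Group by W:
  weight(W=0) = 25/576
  weight(W=1) = 7/192
  weight(W=2) = 3/64
  weight(W=3) = 25/576
Total weight = 25/576 + 7/192 + 3/64 + 25/576 = 49/288
P(W=0 | obs) = 25/576 / 49/288 = 25/98
P(W=1 | obs) = 7/192 / 49/288 = 3/14
P(W=2 | obs) = 3/64 / 49/288 = 27/98
P(W=3 | obs) = 25/576 / 49/288 = 25/98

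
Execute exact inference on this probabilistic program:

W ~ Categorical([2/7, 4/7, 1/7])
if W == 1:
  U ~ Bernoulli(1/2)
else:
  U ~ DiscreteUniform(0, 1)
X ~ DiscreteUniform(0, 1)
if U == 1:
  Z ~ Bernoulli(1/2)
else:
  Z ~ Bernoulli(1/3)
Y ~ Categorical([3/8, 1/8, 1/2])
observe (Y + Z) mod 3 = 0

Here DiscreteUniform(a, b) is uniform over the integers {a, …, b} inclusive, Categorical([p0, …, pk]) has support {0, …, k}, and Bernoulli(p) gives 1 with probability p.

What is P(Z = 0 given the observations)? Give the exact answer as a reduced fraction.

P(Z = 0 | obs) = 21/41

Enumerate traces; 24 have nonzero weight after conditioning:
  (W=0, U=0, X=0, Z=0, Y=0) weight 1/56
  (W=0, U=0, X=0, Z=1, Y=2) weight 1/84
  (W=0, U=0, X=1, Z=0, Y=0) weight 1/56
  (W=0, U=0, X=1, Z=1, Y=2) weight 1/84
  (W=0, U=1, X=0, Z=0, Y=0) weight 3/224
  (W=0, U=1, X=0, Z=1, Y=2) weight 1/56
  (W=0, U=1, X=1, Z=0, Y=0) weight 3/224
  (W=0, U=1, X=1, Z=1, Y=2) weight 1/56
  … 16 more
Group by Z:
  weight(Z=0) = 7/32
  weight(Z=1) = 5/24
Total weight = 7/32 + 5/24 = 41/96
P(Z=0 | obs) = 7/32 / 41/96 = 21/41
P(Z=1 | obs) = 5/24 / 41/96 = 20/41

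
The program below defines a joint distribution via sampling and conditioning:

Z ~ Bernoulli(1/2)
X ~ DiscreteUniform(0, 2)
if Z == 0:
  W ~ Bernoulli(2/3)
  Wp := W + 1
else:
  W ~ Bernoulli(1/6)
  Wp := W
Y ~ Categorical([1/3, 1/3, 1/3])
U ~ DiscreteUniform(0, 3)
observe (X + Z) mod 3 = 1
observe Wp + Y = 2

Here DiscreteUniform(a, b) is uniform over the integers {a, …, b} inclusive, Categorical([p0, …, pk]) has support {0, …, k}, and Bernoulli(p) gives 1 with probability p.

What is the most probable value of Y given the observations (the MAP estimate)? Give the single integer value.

argmax_v P(Y = v | obs) = 2

Enumerate traces; 16 have nonzero weight after conditioning:
  (Z=0, X=1, W=0, Y=1, U=0) weight 1/216
  (Z=0, X=1, W=0, Y=1, U=1) weight 1/216
  (Z=0, X=1, W=0, Y=1, U=2) weight 1/216
  (Z=0, X=1, W=0, Y=1, U=3) weight 1/216
  (Z=0, X=1, W=1, Y=0, U=0) weight 1/108
  (Z=0, X=1, W=1, Y=0, U=1) weight 1/108
  (Z=0, X=1, W=1, Y=0, U=2) weight 1/108
  (Z=0, X=1, W=1, Y=0, U=3) weight 1/108
  (Z=1, X=0, W=0, Y=2, U=0) weight 5/432
  … 7 more
Group by Y:
  weight(Y=0) = 1/27
  weight(Y=1) = 1/36
  weight(Y=2) = 5/108
Total weight = 1/27 + 1/36 + 5/108 = 1/9
P(Y=0 | obs) = 1/27 / 1/9 = 1/3
P(Y=1 | obs) = 1/36 / 1/9 = 1/4
P(Y=2 | obs) = 5/108 / 1/9 = 5/12
argmax = 2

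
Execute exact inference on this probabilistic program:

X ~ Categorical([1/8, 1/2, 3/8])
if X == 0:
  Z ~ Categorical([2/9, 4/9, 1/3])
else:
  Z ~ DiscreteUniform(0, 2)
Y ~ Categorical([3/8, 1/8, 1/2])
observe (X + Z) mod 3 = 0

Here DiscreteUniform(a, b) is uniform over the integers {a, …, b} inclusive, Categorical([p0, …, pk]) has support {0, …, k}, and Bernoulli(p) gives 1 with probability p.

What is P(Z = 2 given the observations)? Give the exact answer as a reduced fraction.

Enumerate traces; 9 have nonzero weight after conditioning:
  (X=0, Z=0, Y=0) weight 1/96
  (X=0, Z=0, Y=1) weight 1/288
  (X=0, Z=0, Y=2) weight 1/72
  (X=1, Z=2, Y=0) weight 1/16
  (X=1, Z=2, Y=1) weight 1/48
  (X=1, Z=2, Y=2) weight 1/12
  (X=2, Z=1, Y=0) weight 3/64
  (X=2, Z=1, Y=1) weight 1/64
  … 1 more
Group by Z:
  weight(Z=0) = 1/36
  weight(Z=1) = 1/8
  weight(Z=2) = 1/6
Total weight = 1/36 + 1/8 + 1/6 = 23/72
P(Z=0 | obs) = 1/36 / 23/72 = 2/23
P(Z=1 | obs) = 1/8 / 23/72 = 9/23
P(Z=2 | obs) = 1/6 / 23/72 = 12/23

P(Z = 2 | obs) = 12/23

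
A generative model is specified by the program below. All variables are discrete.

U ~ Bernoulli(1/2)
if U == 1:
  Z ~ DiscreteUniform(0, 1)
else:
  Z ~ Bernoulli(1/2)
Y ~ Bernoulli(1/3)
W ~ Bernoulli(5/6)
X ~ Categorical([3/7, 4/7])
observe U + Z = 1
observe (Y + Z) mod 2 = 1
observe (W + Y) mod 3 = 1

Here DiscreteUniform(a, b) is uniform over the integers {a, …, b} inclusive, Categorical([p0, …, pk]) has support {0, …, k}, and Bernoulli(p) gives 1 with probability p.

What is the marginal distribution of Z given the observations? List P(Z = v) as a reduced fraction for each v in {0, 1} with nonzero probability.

Enumerate traces; 4 have nonzero weight after conditioning:
  (U=0, Z=1, Y=0, W=1, X=0) weight 5/84
  (U=0, Z=1, Y=0, W=1, X=1) weight 5/63
  (U=1, Z=0, Y=1, W=0, X=0) weight 1/168
  (U=1, Z=0, Y=1, W=0, X=1) weight 1/126
Group by Z:
  weight(Z=0) = 1/72
  weight(Z=1) = 5/36
Total weight = 1/72 + 5/36 = 11/72
P(Z=0 | obs) = 1/72 / 11/72 = 1/11
P(Z=1 | obs) = 5/36 / 11/72 = 10/11

P(Z=0) = 1/11, P(Z=1) = 10/11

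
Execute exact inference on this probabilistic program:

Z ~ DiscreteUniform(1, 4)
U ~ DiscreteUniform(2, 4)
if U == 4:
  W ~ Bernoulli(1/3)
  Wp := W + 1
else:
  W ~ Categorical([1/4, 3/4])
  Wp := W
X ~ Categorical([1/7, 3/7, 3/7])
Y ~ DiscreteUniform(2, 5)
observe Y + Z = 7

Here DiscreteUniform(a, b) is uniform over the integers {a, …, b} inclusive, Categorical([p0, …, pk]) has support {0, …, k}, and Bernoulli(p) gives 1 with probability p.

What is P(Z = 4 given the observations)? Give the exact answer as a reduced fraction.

Enumerate traces; 54 have nonzero weight after conditioning:
  (Z=2, U=2, W=0, X=0, Y=5) weight 1/1344
  (Z=2, U=2, W=0, X=1, Y=5) weight 1/448
  (Z=2, U=2, W=0, X=2, Y=5) weight 1/448
  (Z=2, U=2, W=1, X=0, Y=5) weight 1/448
  (Z=2, U=2, W=1, X=1, Y=5) weight 3/448
  (Z=2, U=2, W=1, X=2, Y=5) weight 3/448
  (Z=2, U=3, W=0, X=0, Y=5) weight 1/1344
  (Z=2, U=3, W=0, X=1, Y=5) weight 1/448
  (Z=3, U=2, W=0, X=0, Y=4) weight 1/1344
  (Z=4, U=2, W=0, X=0, Y=3) weight 1/1344
  … 44 more
Group by Z:
  weight(Z=2) = 1/16
  weight(Z=3) = 1/16
  weight(Z=4) = 1/16
Total weight = 1/16 + 1/16 + 1/16 = 3/16
P(Z=2 | obs) = 1/16 / 3/16 = 1/3
P(Z=3 | obs) = 1/16 / 3/16 = 1/3
P(Z=4 | obs) = 1/16 / 3/16 = 1/3

P(Z = 4 | obs) = 1/3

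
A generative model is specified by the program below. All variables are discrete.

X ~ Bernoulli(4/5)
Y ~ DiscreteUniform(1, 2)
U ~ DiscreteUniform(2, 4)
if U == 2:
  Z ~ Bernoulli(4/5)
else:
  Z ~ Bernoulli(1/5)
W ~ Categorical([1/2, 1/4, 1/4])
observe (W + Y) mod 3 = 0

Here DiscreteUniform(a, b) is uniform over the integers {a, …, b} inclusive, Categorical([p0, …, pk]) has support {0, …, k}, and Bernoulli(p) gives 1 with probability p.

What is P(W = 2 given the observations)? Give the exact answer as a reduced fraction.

Enumerate traces; 24 have nonzero weight after conditioning:
  (X=0, Y=1, U=2, Z=0, W=2) weight 1/600
  (X=0, Y=1, U=2, Z=1, W=2) weight 1/150
  (X=0, Y=1, U=3, Z=0, W=2) weight 1/150
  (X=0, Y=1, U=3, Z=1, W=2) weight 1/600
  (X=0, Y=1, U=4, Z=0, W=2) weight 1/150
  (X=0, Y=1, U=4, Z=1, W=2) weight 1/600
  (X=0, Y=2, U=2, Z=0, W=1) weight 1/600
  (X=0, Y=2, U=2, Z=1, W=1) weight 1/150
  … 16 more
Group by W:
  weight(W=1) = 1/8
  weight(W=2) = 1/8
Total weight = 1/8 + 1/8 = 1/4
P(W=1 | obs) = 1/8 / 1/4 = 1/2
P(W=2 | obs) = 1/8 / 1/4 = 1/2

P(W = 2 | obs) = 1/2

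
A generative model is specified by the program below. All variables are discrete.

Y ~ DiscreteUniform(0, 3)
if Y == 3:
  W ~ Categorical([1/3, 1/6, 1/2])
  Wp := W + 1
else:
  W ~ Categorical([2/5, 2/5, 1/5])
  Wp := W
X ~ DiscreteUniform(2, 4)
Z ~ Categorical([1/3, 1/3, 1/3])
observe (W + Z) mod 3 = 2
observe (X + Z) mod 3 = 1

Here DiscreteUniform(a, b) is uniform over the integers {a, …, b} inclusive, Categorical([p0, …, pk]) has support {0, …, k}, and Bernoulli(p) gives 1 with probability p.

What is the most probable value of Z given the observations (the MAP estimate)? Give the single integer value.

Enumerate traces; 12 have nonzero weight after conditioning:
  (Y=0, W=0, X=2, Z=2) weight 1/90
  (Y=0, W=1, X=3, Z=1) weight 1/90
  (Y=0, W=2, X=4, Z=0) weight 1/180
  (Y=1, W=0, X=2, Z=2) weight 1/90
  (Y=1, W=1, X=3, Z=1) weight 1/90
  (Y=1, W=2, X=4, Z=0) weight 1/180
  (Y=2, W=0, X=2, Z=2) weight 1/90
  (Y=2, W=1, X=3, Z=1) weight 1/90
  … 4 more
Group by Z:
  weight(Z=0) = 11/360
  weight(Z=1) = 41/1080
  weight(Z=2) = 23/540
Total weight = 11/360 + 41/1080 + 23/540 = 1/9
P(Z=0 | obs) = 11/360 / 1/9 = 11/40
P(Z=1 | obs) = 41/1080 / 1/9 = 41/120
P(Z=2 | obs) = 23/540 / 1/9 = 23/60
argmax = 2

argmax_v P(Z = v | obs) = 2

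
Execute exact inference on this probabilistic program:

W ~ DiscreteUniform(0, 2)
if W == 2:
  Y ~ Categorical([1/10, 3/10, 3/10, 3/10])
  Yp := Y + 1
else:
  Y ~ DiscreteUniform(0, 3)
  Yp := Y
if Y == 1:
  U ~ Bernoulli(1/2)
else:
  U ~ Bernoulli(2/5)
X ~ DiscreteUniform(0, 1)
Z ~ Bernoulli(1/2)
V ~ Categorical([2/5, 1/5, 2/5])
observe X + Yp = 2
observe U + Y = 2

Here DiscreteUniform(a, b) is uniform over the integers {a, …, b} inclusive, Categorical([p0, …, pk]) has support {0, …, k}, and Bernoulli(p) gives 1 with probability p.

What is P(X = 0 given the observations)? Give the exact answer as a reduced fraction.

P(X = 0 | obs) = 9/14

Enumerate traces; 30 have nonzero weight after conditioning:
  (W=0, Y=1, U=1, X=1, Z=0, V=0) weight 1/240
  (W=0, Y=1, U=1, X=1, Z=0, V=1) weight 1/480
  (W=0, Y=1, U=1, X=1, Z=0, V=2) weight 1/240
  (W=0, Y=1, U=1, X=1, Z=1, V=0) weight 1/240
  (W=0, Y=1, U=1, X=1, Z=1, V=1) weight 1/480
  (W=0, Y=1, U=1, X=1, Z=1, V=2) weight 1/240
  (W=0, Y=2, U=0, X=0, Z=0, V=0) weight 1/200
  (W=0, Y=2, U=0, X=0, Z=0, V=1) weight 1/400
  … 22 more
Group by X:
  weight(X=0) = 3/40
  weight(X=1) = 1/24
Total weight = 3/40 + 1/24 = 7/60
P(X=0 | obs) = 3/40 / 7/60 = 9/14
P(X=1 | obs) = 1/24 / 7/60 = 5/14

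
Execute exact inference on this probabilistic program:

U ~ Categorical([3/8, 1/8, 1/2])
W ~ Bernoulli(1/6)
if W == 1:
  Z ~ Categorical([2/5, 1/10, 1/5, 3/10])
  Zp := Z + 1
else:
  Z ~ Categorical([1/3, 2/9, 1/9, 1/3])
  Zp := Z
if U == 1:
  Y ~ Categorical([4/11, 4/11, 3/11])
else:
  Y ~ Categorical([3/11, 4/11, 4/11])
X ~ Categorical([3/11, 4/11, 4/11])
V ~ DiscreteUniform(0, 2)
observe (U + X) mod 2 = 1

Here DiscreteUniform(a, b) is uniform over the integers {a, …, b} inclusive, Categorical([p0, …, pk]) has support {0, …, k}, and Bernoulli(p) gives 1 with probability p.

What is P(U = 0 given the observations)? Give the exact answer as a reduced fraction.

P(U = 0 | obs) = 12/35

Enumerate traces; 288 have nonzero weight after conditioning:
  (U=0, W=0, Z=0, Y=0, X=1, V=0) weight 5/1452
  (U=0, W=0, Z=0, Y=0, X=1, V=1) weight 5/1452
  (U=0, W=0, Z=0, Y=0, X=1, V=2) weight 5/1452
  (U=0, W=0, Z=0, Y=1, X=1, V=0) weight 5/1089
  (U=0, W=0, Z=0, Y=1, X=1, V=1) weight 5/1089
  (U=0, W=0, Z=0, Y=1, X=1, V=2) weight 5/1089
  (U=0, W=0, Z=0, Y=2, X=1, V=0) weight 5/1089
  (U=0, W=0, Z=0, Y=2, X=1, V=1) weight 5/1089
  (U=1, W=0, Z=0, Y=0, X=0, V=0) weight 5/4356
  (U=2, W=0, Z=0, Y=0, X=1, V=0) weight 5/1089
  … 278 more
Group by U:
  weight(U=0) = 3/22
  weight(U=1) = 7/88
  weight(U=2) = 2/11
Total weight = 3/22 + 7/88 + 2/11 = 35/88
P(U=0 | obs) = 3/22 / 35/88 = 12/35
P(U=1 | obs) = 7/88 / 35/88 = 1/5
P(U=2 | obs) = 2/11 / 35/88 = 16/35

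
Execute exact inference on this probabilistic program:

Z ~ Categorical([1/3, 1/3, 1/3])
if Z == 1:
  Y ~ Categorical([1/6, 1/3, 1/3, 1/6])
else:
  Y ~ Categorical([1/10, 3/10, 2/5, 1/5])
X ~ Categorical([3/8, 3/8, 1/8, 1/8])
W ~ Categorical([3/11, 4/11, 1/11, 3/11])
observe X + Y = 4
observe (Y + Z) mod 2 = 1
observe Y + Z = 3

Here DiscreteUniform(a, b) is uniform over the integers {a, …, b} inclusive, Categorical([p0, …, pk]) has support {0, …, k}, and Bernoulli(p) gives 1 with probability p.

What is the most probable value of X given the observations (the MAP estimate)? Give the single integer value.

argmax_v P(X = v | obs) = 1

Enumerate traces; 12 have nonzero weight after conditioning:
  (Z=0, Y=3, X=1, W=0) weight 3/440
  (Z=0, Y=3, X=1, W=1) weight 1/110
  (Z=0, Y=3, X=1, W=2) weight 1/440
  (Z=0, Y=3, X=1, W=3) weight 3/440
  (Z=1, Y=2, X=2, W=0) weight 1/264
  (Z=1, Y=2, X=2, W=1) weight 1/198
  (Z=1, Y=2, X=2, W=2) weight 1/792
  (Z=1, Y=2, X=2, W=3) weight 1/264
  (Z=2, Y=1, X=3, W=0) weight 3/880
  … 3 more
Group by X:
  weight(X=1) = 1/40
  weight(X=2) = 1/72
  weight(X=3) = 1/80
Total weight = 1/40 + 1/72 + 1/80 = 37/720
P(X=1 | obs) = 1/40 / 37/720 = 18/37
P(X=2 | obs) = 1/72 / 37/720 = 10/37
P(X=3 | obs) = 1/80 / 37/720 = 9/37
argmax = 1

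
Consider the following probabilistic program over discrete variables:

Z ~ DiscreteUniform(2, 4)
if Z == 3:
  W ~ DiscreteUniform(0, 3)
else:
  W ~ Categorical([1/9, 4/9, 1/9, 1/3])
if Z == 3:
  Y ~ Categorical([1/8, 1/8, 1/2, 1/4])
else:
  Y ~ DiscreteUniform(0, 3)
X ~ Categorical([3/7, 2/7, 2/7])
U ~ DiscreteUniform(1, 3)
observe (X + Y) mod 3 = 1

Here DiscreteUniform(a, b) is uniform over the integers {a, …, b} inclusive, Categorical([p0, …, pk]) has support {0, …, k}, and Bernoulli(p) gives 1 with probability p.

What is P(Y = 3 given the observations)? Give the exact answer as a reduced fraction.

Enumerate traces; 144 have nonzero weight after conditioning:
  (Z=2, W=0, Y=0, X=1, U=1) weight 1/1134
  (Z=2, W=0, Y=0, X=1, U=2) weight 1/1134
  (Z=2, W=0, Y=0, X=1, U=3) weight 1/1134
  (Z=2, W=0, Y=1, X=0, U=1) weight 1/756
  (Z=2, W=0, Y=1, X=0, U=2) weight 1/756
  (Z=2, W=0, Y=1, X=0, U=3) weight 1/756
  (Z=2, W=0, Y=2, X=2, U=1) weight 1/1134
  (Z=2, W=0, Y=2, X=2, U=2) weight 1/1134
  (Z=2, W=0, Y=3, X=1, U=1) weight 1/1134
  … 135 more
Group by Y:
  weight(Y=0) = 5/84
  weight(Y=1) = 5/56
  weight(Y=2) = 2/21
  weight(Y=3) = 1/14
Total weight = 5/84 + 5/56 + 2/21 + 1/14 = 53/168
P(Y=0 | obs) = 5/84 / 53/168 = 10/53
P(Y=1 | obs) = 5/56 / 53/168 = 15/53
P(Y=2 | obs) = 2/21 / 53/168 = 16/53
P(Y=3 | obs) = 1/14 / 53/168 = 12/53

P(Y = 3 | obs) = 12/53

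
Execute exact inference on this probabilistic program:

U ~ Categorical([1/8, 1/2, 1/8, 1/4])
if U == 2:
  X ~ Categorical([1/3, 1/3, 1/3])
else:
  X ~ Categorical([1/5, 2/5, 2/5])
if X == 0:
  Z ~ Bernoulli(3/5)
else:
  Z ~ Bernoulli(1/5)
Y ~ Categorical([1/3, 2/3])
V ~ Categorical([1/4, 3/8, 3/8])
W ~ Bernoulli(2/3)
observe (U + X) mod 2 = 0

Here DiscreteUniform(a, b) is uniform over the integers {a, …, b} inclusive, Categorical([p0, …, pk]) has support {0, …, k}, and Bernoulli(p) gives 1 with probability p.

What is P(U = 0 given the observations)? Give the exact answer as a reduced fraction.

Enumerate traces; 144 have nonzero weight after conditioning:
  (U=0, X=0, Z=0, Y=0, V=0, W=0) weight 1/3600
  (U=0, X=0, Z=0, Y=0, V=0, W=1) weight 1/1800
  (U=0, X=0, Z=0, Y=0, V=1, W=0) weight 1/2400
  (U=0, X=0, Z=0, Y=0, V=1, W=1) weight 1/1200
  (U=0, X=0, Z=0, Y=0, V=2, W=0) weight 1/2400
  (U=0, X=0, Z=0, Y=0, V=2, W=1) weight 1/1200
  (U=0, X=0, Z=0, Y=1, V=0, W=0) weight 1/1800
  (U=0, X=0, Z=0, Y=1, V=0, W=1) weight 1/900
  (U=1, X=1, Z=0, Y=0, V=0, W=0) weight 1/225
  (U=2, X=0, Z=0, Y=0, V=0, W=0) weight 1/2160
  … 134 more
Group by U:
  weight(U=0) = 3/40
  weight(U=1) = 1/5
  weight(U=2) = 1/12
  weight(U=3) = 1/10
Total weight = 3/40 + 1/5 + 1/12 + 1/10 = 11/24
P(U=0 | obs) = 3/40 / 11/24 = 9/55
P(U=1 | obs) = 1/5 / 11/24 = 24/55
P(U=2 | obs) = 1/12 / 11/24 = 2/11
P(U=3 | obs) = 1/10 / 11/24 = 12/55

P(U = 0 | obs) = 9/55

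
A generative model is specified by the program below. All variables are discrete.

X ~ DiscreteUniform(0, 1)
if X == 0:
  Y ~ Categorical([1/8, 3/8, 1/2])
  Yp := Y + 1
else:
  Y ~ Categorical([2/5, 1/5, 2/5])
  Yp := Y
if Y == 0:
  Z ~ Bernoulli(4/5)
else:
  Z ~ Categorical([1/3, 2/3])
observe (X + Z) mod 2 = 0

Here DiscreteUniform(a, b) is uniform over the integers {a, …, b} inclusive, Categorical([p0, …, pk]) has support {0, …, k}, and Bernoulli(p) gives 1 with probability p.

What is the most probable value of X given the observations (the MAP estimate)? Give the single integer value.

Enumerate traces; 6 have nonzero weight after conditioning:
  (X=0, Y=0, Z=0) weight 1/80
  (X=0, Y=1, Z=0) weight 1/16
  (X=0, Y=2, Z=0) weight 1/12
  (X=1, Y=0, Z=1) weight 4/25
  (X=1, Y=1, Z=1) weight 1/15
  (X=1, Y=2, Z=1) weight 2/15
Group by X:
  weight(X=0) = 19/120
  weight(X=1) = 9/25
Total weight = 19/120 + 9/25 = 311/600
P(X=0 | obs) = 19/120 / 311/600 = 95/311
P(X=1 | obs) = 9/25 / 311/600 = 216/311
argmax = 1

argmax_v P(X = v | obs) = 1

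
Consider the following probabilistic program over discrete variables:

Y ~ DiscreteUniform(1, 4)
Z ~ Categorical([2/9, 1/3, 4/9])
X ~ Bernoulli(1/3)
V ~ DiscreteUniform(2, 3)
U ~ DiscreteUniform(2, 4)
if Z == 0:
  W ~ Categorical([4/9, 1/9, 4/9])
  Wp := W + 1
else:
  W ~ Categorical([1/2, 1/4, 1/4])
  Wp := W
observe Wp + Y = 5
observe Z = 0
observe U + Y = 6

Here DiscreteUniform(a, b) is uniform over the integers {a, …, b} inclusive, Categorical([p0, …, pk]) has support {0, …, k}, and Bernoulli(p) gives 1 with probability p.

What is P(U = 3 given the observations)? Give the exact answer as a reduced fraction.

P(U = 3 | obs) = 1/9

Enumerate traces; 12 have nonzero weight after conditioning:
  (Y=2, Z=0, X=0, V=2, U=4, W=2) weight 2/729
  (Y=2, Z=0, X=0, V=3, U=4, W=2) weight 2/729
  (Y=2, Z=0, X=1, V=2, U=4, W=2) weight 1/729
  (Y=2, Z=0, X=1, V=3, U=4, W=2) weight 1/729
  (Y=3, Z=0, X=0, V=2, U=3, W=1) weight 1/1458
  (Y=3, Z=0, X=0, V=3, U=3, W=1) weight 1/1458
  (Y=3, Z=0, X=1, V=2, U=3, W=1) weight 1/2916
  (Y=3, Z=0, X=1, V=3, U=3, W=1) weight 1/2916
  (Y=4, Z=0, X=0, V=2, U=2, W=0) weight 2/729
  … 3 more
Group by U:
  weight(U=2) = 2/243
  weight(U=3) = 1/486
  weight(U=4) = 2/243
Total weight = 2/243 + 1/486 + 2/243 = 1/54
P(U=2 | obs) = 2/243 / 1/54 = 4/9
P(U=3 | obs) = 1/486 / 1/54 = 1/9
P(U=4 | obs) = 2/243 / 1/54 = 4/9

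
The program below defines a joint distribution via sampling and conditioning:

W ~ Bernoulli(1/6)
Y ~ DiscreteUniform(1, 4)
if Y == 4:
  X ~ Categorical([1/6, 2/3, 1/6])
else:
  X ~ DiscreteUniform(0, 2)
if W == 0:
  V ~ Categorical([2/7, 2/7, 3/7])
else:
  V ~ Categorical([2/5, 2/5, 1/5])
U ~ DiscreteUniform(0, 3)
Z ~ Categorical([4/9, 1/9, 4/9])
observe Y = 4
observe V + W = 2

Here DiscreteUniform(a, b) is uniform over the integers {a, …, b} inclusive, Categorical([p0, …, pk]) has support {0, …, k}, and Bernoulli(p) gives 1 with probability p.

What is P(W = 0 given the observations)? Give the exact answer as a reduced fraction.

Enumerate traces; 72 have nonzero weight after conditioning:
  (W=0, Y=4, X=0, V=2, U=0, Z=0) weight 5/3024
  (W=0, Y=4, X=0, V=2, U=0, Z=1) weight 5/12096
  (W=0, Y=4, X=0, V=2, U=0, Z=2) weight 5/3024
  (W=0, Y=4, X=0, V=2, U=1, Z=0) weight 5/3024
  (W=0, Y=4, X=0, V=2, U=1, Z=1) weight 5/12096
  (W=0, Y=4, X=0, V=2, U=1, Z=2) weight 5/3024
  (W=0, Y=4, X=0, V=2, U=2, Z=0) weight 5/3024
  (W=0, Y=4, X=0, V=2, U=2, Z=1) weight 5/12096
  (W=1, Y=4, X=0, V=1, U=0, Z=0) weight 1/3240
  … 63 more
Group by W:
  weight(W=0) = 5/56
  weight(W=1) = 1/60
Total weight = 5/56 + 1/60 = 89/840
P(W=0 | obs) = 5/56 / 89/840 = 75/89
P(W=1 | obs) = 1/60 / 89/840 = 14/89

P(W = 0 | obs) = 75/89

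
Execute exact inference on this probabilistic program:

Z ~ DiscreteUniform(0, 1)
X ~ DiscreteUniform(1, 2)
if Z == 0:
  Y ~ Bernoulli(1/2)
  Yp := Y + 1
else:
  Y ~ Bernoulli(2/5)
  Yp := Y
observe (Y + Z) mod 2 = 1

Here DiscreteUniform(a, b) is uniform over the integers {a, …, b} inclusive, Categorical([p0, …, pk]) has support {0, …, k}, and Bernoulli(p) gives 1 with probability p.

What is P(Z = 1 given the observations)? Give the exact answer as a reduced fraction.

P(Z = 1 | obs) = 6/11

Enumerate traces; 4 have nonzero weight after conditioning:
  (Z=0, X=1, Y=1) weight 1/8
  (Z=0, X=2, Y=1) weight 1/8
  (Z=1, X=1, Y=0) weight 3/20
  (Z=1, X=2, Y=0) weight 3/20
Group by Z:
  weight(Z=0) = 1/4
  weight(Z=1) = 3/10
Total weight = 1/4 + 3/10 = 11/20
P(Z=0 | obs) = 1/4 / 11/20 = 5/11
P(Z=1 | obs) = 3/10 / 11/20 = 6/11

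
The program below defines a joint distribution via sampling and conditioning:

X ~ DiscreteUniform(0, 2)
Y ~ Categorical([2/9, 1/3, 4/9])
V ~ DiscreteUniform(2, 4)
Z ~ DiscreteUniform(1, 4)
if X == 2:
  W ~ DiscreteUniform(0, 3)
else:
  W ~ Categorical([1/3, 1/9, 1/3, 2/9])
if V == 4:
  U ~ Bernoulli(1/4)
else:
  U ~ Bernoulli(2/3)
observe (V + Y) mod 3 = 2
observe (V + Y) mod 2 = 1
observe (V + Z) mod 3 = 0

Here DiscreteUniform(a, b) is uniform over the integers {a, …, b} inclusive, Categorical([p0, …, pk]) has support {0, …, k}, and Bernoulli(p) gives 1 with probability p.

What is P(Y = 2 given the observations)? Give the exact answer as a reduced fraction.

P(Y = 2 | obs) = 4/7

Enumerate traces; 48 have nonzero weight after conditioning:
  (X=0, Y=1, V=4, Z=2, W=0, U=0) weight 1/432
  (X=0, Y=1, V=4, Z=2, W=0, U=1) weight 1/1296
  (X=0, Y=1, V=4, Z=2, W=1, U=0) weight 1/1296
  (X=0, Y=1, V=4, Z=2, W=1, U=1) weight 1/3888
  (X=0, Y=1, V=4, Z=2, W=2, U=0) weight 1/432
  (X=0, Y=1, V=4, Z=2, W=2, U=1) weight 1/1296
  (X=0, Y=1, V=4, Z=2, W=3, U=0) weight 1/648
  (X=0, Y=1, V=4, Z=2, W=3, U=1) weight 1/1944
  (X=0, Y=2, V=3, Z=3, W=0, U=0) weight 1/729
  … 39 more
Group by Y:
  weight(Y=1) = 1/36
  weight(Y=2) = 1/27
Total weight = 1/36 + 1/27 = 7/108
P(Y=1 | obs) = 1/36 / 7/108 = 3/7
P(Y=2 | obs) = 1/27 / 7/108 = 4/7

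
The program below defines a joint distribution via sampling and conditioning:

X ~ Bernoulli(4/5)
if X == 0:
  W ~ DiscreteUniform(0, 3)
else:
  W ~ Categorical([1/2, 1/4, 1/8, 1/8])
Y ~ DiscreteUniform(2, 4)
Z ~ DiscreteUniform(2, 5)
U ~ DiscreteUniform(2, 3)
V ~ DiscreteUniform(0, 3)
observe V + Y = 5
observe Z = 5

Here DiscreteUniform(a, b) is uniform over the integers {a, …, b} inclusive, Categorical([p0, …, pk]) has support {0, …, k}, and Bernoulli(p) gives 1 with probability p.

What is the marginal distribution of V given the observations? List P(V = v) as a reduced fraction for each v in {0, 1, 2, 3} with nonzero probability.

Enumerate traces; 48 have nonzero weight after conditioning:
  (X=0, W=0, Y=2, Z=5, U=2, V=3) weight 1/1920
  (X=0, W=0, Y=2, Z=5, U=3, V=3) weight 1/1920
  (X=0, W=0, Y=3, Z=5, U=2, V=2) weight 1/1920
  (X=0, W=0, Y=3, Z=5, U=3, V=2) weight 1/1920
  (X=0, W=0, Y=4, Z=5, U=2, V=1) weight 1/1920
  (X=0, W=0, Y=4, Z=5, U=3, V=1) weight 1/1920
  (X=0, W=1, Y=2, Z=5, U=2, V=3) weight 1/1920
  (X=0, W=1, Y=2, Z=5, U=3, V=3) weight 1/1920
  … 40 more
Group by V:
  weight(V=1) = 1/48
  weight(V=2) = 1/48
  weight(V=3) = 1/48
Total weight = 1/48 + 1/48 + 1/48 = 1/16
P(V=1 | obs) = 1/48 / 1/16 = 1/3
P(V=2 | obs) = 1/48 / 1/16 = 1/3
P(V=3 | obs) = 1/48 / 1/16 = 1/3

P(V=1) = 1/3, P(V=2) = 1/3, P(V=3) = 1/3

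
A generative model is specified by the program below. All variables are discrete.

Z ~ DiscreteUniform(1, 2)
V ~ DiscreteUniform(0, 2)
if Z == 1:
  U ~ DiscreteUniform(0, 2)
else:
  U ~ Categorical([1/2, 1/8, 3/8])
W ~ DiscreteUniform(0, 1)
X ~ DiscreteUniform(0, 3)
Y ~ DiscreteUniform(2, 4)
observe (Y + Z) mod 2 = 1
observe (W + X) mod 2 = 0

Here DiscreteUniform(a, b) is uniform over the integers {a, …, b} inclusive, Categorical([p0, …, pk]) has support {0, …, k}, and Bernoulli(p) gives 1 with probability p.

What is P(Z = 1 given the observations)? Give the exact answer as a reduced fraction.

P(Z = 1 | obs) = 2/3

Enumerate traces; 108 have nonzero weight after conditioning:
  (Z=1, V=0, U=0, W=0, X=0, Y=2) weight 1/432
  (Z=1, V=0, U=0, W=0, X=0, Y=4) weight 1/432
  (Z=1, V=0, U=0, W=0, X=2, Y=2) weight 1/432
  (Z=1, V=0, U=0, W=0, X=2, Y=4) weight 1/432
  (Z=1, V=0, U=0, W=1, X=1, Y=2) weight 1/432
  (Z=1, V=0, U=0, W=1, X=1, Y=4) weight 1/432
  (Z=1, V=0, U=0, W=1, X=3, Y=2) weight 1/432
  (Z=1, V=0, U=0, W=1, X=3, Y=4) weight 1/432
  (Z=2, V=0, U=0, W=0, X=0, Y=3) weight 1/288
  … 99 more
Group by Z:
  weight(Z=1) = 1/6
  weight(Z=2) = 1/12
Total weight = 1/6 + 1/12 = 1/4
P(Z=1 | obs) = 1/6 / 1/4 = 2/3
P(Z=2 | obs) = 1/12 / 1/4 = 1/3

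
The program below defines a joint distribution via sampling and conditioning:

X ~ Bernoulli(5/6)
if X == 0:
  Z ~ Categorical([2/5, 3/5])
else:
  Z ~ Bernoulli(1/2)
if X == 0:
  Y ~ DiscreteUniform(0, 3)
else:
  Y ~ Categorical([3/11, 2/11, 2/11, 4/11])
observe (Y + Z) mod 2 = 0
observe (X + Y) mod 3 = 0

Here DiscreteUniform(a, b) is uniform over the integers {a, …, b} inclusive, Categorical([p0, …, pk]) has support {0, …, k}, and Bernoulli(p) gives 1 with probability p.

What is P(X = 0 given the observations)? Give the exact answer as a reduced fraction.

P(X = 0 | obs) = 11/31

Enumerate traces; 3 have nonzero weight after conditioning:
  (X=0, Z=0, Y=0) weight 1/60
  (X=0, Z=1, Y=3) weight 1/40
  (X=1, Z=0, Y=2) weight 5/66
Group by X:
  weight(X=0) = 1/24
  weight(X=1) = 5/66
Total weight = 1/24 + 5/66 = 31/264
P(X=0 | obs) = 1/24 / 31/264 = 11/31
P(X=1 | obs) = 5/66 / 31/264 = 20/31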